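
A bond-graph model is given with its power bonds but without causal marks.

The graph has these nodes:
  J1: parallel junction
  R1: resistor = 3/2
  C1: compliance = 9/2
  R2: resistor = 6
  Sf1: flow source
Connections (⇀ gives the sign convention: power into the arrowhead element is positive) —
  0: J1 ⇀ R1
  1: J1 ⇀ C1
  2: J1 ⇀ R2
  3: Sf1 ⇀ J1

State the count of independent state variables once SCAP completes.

1  (C1 all integral)

#3 |Sf1  (Sf1 fixes flow; stroke at Sf1)
#1 |J1  (C1: C, integral causality)
#0 |R1  (0-jn J1 has e-setter on 1)
#2 |R2  (common-e at J1 fixed by 1)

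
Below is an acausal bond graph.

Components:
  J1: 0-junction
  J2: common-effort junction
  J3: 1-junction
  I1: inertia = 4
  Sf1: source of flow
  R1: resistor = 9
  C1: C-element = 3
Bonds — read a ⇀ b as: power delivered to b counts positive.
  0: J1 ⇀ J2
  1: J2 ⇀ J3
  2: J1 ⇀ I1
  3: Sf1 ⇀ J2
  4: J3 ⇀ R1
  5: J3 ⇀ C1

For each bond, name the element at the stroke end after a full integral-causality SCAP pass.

#0 →J1
#1 →J2
#2 →I1
#3 →Sf1
#4 →J3
#5 →J3

b3 stroke at Sf1  (Sf1 fixes flow; stroke at Sf1)
b2 stroke at I1  (I1 outputs flow p/I1)
b0 stroke at J1  (only one effort-in slot at J1)
b1 stroke at J2  (closing 0-jn rule on J2)
b4 stroke at J3  (J3 flow already set via bond 1)
b5 stroke at J3  (J3 flow already set via bond 1)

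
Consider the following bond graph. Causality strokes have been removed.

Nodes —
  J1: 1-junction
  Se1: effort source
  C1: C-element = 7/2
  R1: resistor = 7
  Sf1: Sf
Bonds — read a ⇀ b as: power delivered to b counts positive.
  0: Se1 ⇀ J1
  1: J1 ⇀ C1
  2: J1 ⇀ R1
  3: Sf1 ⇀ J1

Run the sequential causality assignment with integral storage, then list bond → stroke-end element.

#0 stroke→J1  (source Se1 imposes e)
#3 stroke→Sf1  (Sf1 (Sf) sets flow on bond)
#1 stroke→J1  (common-f at J1 fixed by 3)
#2 stroke→J1  (common-f at J1 fixed by 3)

β0 →J1
β1 →J1
β2 →J1
β3 →Sf1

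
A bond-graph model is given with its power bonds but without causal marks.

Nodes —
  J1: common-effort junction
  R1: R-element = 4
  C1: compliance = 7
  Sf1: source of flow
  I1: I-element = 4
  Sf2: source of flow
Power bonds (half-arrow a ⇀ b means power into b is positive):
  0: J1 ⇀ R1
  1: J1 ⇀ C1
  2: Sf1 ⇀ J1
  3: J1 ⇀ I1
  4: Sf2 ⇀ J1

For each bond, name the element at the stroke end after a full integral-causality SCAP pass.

bond 2 stroke at Sf1  (Sf1 fixes flow; stroke at Sf1)
bond 4 stroke at Sf2  (Sf2 fixes flow; stroke at Sf2)
bond 1 stroke at J1  (C1 integral (e out))
bond 0 stroke at R1  (J1 effort already set via bond 1)
bond 3 stroke at I1  (0-jn J1 has e-setter on 1)

β0 |R1
β1 |J1
β2 |Sf1
β3 |I1
β4 |Sf2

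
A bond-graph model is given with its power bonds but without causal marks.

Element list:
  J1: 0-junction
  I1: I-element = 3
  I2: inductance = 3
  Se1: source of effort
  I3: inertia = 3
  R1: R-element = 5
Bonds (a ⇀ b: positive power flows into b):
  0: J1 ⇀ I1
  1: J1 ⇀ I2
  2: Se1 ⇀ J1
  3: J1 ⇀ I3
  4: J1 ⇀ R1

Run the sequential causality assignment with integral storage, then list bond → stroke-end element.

bond 2 stroke at J1  (source Se1 imposes e)
bond 0 stroke at I1  (J1: bond 2 brought effort, rest push out)
bond 1 stroke at I2  (common-e at J1 fixed by 2)
bond 3 stroke at I3  (J1: bond 2 brought effort, rest push out)
bond 4 stroke at R1  (common-e at J1 fixed by 2)

b0 stroke→I1
b1 stroke→I2
b2 stroke→J1
b3 stroke→I3
b4 stroke→R1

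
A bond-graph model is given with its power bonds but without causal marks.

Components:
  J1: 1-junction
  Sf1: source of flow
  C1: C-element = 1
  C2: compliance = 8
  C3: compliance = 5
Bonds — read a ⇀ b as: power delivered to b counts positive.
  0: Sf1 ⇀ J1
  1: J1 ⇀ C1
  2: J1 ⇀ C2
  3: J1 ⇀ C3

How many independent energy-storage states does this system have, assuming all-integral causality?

3  (C1, C2, C3 all integral)

b0 stroke at Sf1  (source Sf1 imposes f)
b1 stroke at J1  (J1 flow already set via bond 0)
b2 stroke at J1  (J1 flow already set via bond 0)
b3 stroke at J1  (J1: bond 0 brought flow, rest push out)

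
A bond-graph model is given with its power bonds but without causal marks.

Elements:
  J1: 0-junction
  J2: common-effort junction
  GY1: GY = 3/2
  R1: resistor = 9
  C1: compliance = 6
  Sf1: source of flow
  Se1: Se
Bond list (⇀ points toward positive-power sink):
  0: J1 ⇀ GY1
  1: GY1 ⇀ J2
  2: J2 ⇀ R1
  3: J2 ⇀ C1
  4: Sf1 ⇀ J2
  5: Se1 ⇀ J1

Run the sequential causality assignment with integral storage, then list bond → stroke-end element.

#4 →Sf1  (Sf1 (Sf) sets flow on bond)
#5 →J1  (Se1 fixes effort; stroke away)
#0 →GY1  (J1 effort already set via bond 5)
#1 →GY1  (GY1 both-in/both-out from 0)
#3 →J2  (C1: C, integral causality)
#2 →R1  (J2: bond 3 brought effort, rest push out)

#0 |GY1
#1 |GY1
#2 |R1
#3 |J2
#4 |Sf1
#5 |J1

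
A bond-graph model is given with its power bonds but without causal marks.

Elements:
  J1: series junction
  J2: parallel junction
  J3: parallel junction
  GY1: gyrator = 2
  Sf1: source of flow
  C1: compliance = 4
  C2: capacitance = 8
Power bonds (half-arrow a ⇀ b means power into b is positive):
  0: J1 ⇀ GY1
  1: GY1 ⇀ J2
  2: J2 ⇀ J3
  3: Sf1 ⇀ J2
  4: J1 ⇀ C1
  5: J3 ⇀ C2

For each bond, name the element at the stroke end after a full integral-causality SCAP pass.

#3 |Sf1  (source Sf1 imposes f)
#4 |J1  (prefer integral on C1)
#0 |GY1  (J1 needs exactly one f-in)
#1 |GY1  (GY1 both-in/both-out from 0)
#2 |J2  (only one effort-in slot at J2)
#5 |J3  (only one effort-in slot at J3)

b0 stroke→GY1
b1 stroke→GY1
b2 stroke→J2
b3 stroke→Sf1
b4 stroke→J1
b5 stroke→J3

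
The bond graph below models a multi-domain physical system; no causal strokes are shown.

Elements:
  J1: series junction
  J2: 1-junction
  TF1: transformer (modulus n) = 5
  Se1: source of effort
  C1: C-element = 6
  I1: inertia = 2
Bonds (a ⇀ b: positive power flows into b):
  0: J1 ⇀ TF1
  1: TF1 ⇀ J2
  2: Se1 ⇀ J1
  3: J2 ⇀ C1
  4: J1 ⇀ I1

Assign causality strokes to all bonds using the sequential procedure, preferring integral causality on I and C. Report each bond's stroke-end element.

#0 stroke→J1
#1 stroke→TF1
#2 stroke→J1
#3 stroke→J2
#4 stroke→I1

#2 stroke→J1  (Se1: effort source, stroke at far end)
#3 stroke→J2  (C1 integral (e out))
#1 stroke→TF1  (closing 1-jn rule on J2)
#0 stroke→J1  (through TF1, causality passes straight; one stroke at TF1)
#4 stroke→I1  (only one flow-in slot at J1)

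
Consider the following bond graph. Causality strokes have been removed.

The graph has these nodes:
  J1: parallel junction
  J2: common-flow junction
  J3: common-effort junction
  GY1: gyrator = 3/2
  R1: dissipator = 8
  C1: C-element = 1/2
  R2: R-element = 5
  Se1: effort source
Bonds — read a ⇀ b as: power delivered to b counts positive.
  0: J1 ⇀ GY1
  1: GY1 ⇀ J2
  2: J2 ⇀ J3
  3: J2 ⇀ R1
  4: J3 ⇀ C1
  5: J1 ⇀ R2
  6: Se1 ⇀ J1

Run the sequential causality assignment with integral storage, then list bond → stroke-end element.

b0 stroke at GY1
b1 stroke at GY1
b2 stroke at J2
b3 stroke at J2
b4 stroke at J3
b5 stroke at R2
b6 stroke at J1

b6 stroke at J1  (Se1: effort source, stroke at far end)
b0 stroke at GY1  (J1 effort already set via bond 6)
b5 stroke at R2  (common-e at J1 fixed by 6)
b1 stroke at GY1  (GY1: gyrator matches bond 0)
b2 stroke at J2  (J2: bond 1 brought flow, rest push out)
b3 stroke at J2  (J2 flow already set via bond 1)
b4 stroke at J3  (closing 0-jn rule on J3)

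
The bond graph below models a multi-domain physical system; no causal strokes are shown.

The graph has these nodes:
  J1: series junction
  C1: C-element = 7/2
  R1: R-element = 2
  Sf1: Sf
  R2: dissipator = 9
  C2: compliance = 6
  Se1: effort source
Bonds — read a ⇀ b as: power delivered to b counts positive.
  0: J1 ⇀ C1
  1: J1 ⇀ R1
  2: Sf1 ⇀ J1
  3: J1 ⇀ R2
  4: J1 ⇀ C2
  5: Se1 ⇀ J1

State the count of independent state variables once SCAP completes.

#2 stroke at Sf1  (Sf1 fixes flow; stroke at Sf1)
#5 stroke at J1  (Se1 fixes effort; stroke away)
#0 stroke at J1  (J1: bond 2 brought flow, rest push out)
#1 stroke at J1  (J1 flow already set via bond 2)
#3 stroke at J1  (J1: bond 2 brought flow, rest push out)
#4 stroke at J1  (J1: bond 2 brought flow, rest push out)

2  (C1, C2 all integral)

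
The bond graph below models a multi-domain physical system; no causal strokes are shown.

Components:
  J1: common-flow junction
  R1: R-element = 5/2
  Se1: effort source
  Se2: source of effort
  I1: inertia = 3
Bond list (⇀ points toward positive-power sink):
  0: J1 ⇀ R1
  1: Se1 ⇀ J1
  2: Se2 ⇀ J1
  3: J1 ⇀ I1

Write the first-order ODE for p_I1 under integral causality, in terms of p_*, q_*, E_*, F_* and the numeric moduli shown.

dp_I1/dt = E_Se1 + E_Se2 - 5*p_I1/6

bond 1 stroke→J1  (Se1 (Se) sets effort on bond)
bond 2 stroke→J1  (Se2: effort source, stroke at far end)
bond 3 stroke→I1  (I1: I, integral causality)
bond 0 stroke→J1  (1-jn J1 has f-setter on 3)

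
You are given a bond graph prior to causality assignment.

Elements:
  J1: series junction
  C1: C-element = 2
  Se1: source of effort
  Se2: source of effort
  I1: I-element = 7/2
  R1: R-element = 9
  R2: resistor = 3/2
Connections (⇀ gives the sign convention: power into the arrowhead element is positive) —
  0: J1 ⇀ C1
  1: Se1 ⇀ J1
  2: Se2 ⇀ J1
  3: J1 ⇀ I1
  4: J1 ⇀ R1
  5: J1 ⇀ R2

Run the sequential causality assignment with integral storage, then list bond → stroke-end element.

#1 stroke at J1  (Se1 fixes effort; stroke away)
#2 stroke at J1  (Se2: effort source, stroke at far end)
#0 stroke at J1  (prefer integral on C1)
#3 stroke at I1  (I1: I, integral causality)
#4 stroke at J1  (common-f at J1 fixed by 3)
#5 stroke at J1  (J1: bond 3 brought flow, rest push out)

b0 stroke→J1
b1 stroke→J1
b2 stroke→J1
b3 stroke→I1
b4 stroke→J1
b5 stroke→J1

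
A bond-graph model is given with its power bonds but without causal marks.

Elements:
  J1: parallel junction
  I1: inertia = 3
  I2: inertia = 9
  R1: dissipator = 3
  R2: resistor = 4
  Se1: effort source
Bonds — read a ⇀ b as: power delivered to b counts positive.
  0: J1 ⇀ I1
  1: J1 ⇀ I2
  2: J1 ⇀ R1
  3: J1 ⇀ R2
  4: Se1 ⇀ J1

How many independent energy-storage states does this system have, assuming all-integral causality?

#4 |J1  (Se1 (Se) sets effort on bond)
#0 |I1  (J1: bond 4 brought effort, rest push out)
#1 |I2  (0-jn J1 has e-setter on 4)
#2 |R1  (J1 effort already set via bond 4)
#3 |R2  (J1 effort already set via bond 4)

2  (I1, I2 all integral)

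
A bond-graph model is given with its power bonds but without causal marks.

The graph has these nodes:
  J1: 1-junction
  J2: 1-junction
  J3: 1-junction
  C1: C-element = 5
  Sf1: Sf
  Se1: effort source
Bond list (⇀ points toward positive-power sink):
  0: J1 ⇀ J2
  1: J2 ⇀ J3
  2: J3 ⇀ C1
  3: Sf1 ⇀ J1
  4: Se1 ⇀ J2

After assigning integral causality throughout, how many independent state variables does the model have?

1  (C1 all integral)

#3 |Sf1  (Sf1: flow source, stroke at near end)
#4 |J2  (Se1: effort source, stroke at far end)
#0 |J1  (common-f at J1 fixed by 3)
#1 |J2  (J2: bond 0 brought flow, rest push out)
#2 |J3  (J3: bond 1 brought flow, rest push out)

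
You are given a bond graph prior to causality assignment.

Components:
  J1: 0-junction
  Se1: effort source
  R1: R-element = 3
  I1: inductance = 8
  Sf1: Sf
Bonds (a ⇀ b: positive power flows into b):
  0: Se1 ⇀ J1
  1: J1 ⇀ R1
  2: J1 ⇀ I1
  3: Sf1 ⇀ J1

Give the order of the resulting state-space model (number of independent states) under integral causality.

1  (I1 all integral)

β0 →J1  (source Se1 imposes e)
β3 →Sf1  (Sf1 (Sf) sets flow on bond)
β1 →R1  (J1 effort already set via bond 0)
β2 →I1  (common-e at J1 fixed by 0)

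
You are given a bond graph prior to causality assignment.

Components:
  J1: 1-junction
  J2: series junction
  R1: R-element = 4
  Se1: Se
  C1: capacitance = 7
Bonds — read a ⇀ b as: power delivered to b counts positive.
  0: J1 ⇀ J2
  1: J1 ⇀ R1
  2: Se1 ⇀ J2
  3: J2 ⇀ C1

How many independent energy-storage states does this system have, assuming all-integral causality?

1  (C1 all integral)

β2 stroke at J2  (Se1: effort source, stroke at far end)
β3 stroke at J2  (C1 outputs effort q/C1)
β0 stroke at J1  (only one flow-in slot at J2)
β1 stroke at R1  (only one flow-in slot at J1)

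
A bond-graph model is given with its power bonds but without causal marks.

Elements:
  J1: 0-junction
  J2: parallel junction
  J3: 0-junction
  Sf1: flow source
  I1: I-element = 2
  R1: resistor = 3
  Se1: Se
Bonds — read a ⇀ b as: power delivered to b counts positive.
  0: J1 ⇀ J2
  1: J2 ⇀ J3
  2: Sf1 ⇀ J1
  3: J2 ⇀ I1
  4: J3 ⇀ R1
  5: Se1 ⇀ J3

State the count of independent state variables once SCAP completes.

1  (I1 all integral)

#2 →Sf1  (Sf1 (Sf) sets flow on bond)
#5 →J3  (Se1 fixes effort; stroke away)
#0 →J1  (only one effort-in slot at J1)
#1 →J2  (common-e at J3 fixed by 5)
#4 →R1  (J3 effort already set via bond 5)
#3 →I1  (J2 effort already set via bond 1)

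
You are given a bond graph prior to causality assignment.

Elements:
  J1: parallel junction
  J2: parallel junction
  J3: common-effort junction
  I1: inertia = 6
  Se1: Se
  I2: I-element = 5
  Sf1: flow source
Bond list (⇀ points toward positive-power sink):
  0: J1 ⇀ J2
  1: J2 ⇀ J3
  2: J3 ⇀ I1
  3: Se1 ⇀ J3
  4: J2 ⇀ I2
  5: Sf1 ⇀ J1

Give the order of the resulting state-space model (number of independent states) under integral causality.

#3 →J3  (source Se1 imposes e)
#5 →Sf1  (Sf1: flow source, stroke at near end)
#0 →J1  (closing 0-jn rule on J1)
#1 →J2  (common-e at J3 fixed by 3)
#2 →I1  (J3 effort already set via bond 3)
#4 →I2  (0-jn J2 has e-setter on 1)

2  (I1, I2 all integral)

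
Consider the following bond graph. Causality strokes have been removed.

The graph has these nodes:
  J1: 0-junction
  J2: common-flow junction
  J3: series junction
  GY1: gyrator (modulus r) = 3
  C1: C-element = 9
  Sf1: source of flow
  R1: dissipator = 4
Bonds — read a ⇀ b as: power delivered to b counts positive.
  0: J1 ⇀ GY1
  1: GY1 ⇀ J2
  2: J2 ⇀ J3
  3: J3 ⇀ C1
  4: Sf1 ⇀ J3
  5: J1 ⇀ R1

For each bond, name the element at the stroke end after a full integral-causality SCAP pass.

β0 |J1
β1 |J2
β2 |J3
β3 |J3
β4 |Sf1
β5 |R1

b4 |Sf1  (source Sf1 imposes f)
b2 |J3  (J3 flow already set via bond 4)
b3 |J3  (common-f at J3 fixed by 4)
b1 |J2  (1-jn J2 has f-setter on 2)
b0 |J1  (GY1: gyrator matches bond 1)
b5 |R1  (J1: bond 0 brought effort, rest push out)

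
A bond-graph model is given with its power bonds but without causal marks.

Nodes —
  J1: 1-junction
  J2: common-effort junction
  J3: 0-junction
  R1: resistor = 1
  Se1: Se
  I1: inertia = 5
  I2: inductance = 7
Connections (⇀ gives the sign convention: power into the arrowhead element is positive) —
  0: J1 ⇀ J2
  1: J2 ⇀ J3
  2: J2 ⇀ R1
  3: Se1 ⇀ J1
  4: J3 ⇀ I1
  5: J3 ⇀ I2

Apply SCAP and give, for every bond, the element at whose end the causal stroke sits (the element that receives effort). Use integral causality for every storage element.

b0 stroke at J2
b1 stroke at J3
b2 stroke at R1
b3 stroke at J1
b4 stroke at I1
b5 stroke at I2

β3 stroke at J1  (Se1 (Se) sets effort on bond)
β0 stroke at J2  (J1: last free bond brings flow in)
β1 stroke at J3  (J2: bond 0 brought effort, rest push out)
β2 stroke at R1  (J2 effort already set via bond 0)
β4 stroke at I1  (common-e at J3 fixed by 1)
β5 stroke at I2  (0-jn J3 has e-setter on 1)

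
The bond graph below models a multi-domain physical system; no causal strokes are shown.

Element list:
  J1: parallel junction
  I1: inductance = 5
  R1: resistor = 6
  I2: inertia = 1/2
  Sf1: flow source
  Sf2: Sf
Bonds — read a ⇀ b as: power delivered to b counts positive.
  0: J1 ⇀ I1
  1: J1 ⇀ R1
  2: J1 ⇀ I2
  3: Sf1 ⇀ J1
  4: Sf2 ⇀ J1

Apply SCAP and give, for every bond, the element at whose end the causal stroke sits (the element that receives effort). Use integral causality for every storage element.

#0 stroke→I1
#1 stroke→J1
#2 stroke→I2
#3 stroke→Sf1
#4 stroke→Sf2

bond 3 stroke at Sf1  (Sf1: flow source, stroke at near end)
bond 4 stroke at Sf2  (Sf2 (Sf) sets flow on bond)
bond 0 stroke at I1  (I1: I, integral causality)
bond 2 stroke at I2  (I2: I, integral causality)
bond 1 stroke at J1  (J1: last free bond brings effort in)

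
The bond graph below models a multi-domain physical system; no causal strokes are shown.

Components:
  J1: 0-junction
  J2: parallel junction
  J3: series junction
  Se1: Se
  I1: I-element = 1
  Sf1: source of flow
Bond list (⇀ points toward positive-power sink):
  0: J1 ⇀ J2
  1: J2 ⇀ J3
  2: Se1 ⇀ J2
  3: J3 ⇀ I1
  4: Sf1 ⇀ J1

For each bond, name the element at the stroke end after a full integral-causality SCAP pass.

bond 2 →J2  (source Se1 imposes e)
bond 4 →Sf1  (source Sf1 imposes f)
bond 0 →J1  (J1: last free bond brings effort in)
bond 1 →J3  (J2 effort already set via bond 2)
bond 3 →I1  (J3: last free bond brings flow in)

b0 stroke→J1
b1 stroke→J3
b2 stroke→J2
b3 stroke→I1
b4 stroke→Sf1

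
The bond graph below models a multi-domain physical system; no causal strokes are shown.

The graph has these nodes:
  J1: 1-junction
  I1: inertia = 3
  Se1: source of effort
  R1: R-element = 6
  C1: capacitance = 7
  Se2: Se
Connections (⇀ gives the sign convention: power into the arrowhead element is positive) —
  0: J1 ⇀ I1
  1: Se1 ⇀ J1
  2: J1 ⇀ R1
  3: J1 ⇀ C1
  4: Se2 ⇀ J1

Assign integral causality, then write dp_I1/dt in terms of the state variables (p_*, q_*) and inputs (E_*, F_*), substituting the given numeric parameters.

dp_I1/dt = E_Se1 + E_Se2 - 2*p_I1 - q_C1/7

bond 1 stroke→J1  (Se1 fixes effort; stroke away)
bond 4 stroke→J1  (source Se2 imposes e)
bond 0 stroke→I1  (I1 integral (f out))
bond 2 stroke→J1  (common-f at J1 fixed by 0)
bond 3 stroke→J1  (J1 flow already set via bond 0)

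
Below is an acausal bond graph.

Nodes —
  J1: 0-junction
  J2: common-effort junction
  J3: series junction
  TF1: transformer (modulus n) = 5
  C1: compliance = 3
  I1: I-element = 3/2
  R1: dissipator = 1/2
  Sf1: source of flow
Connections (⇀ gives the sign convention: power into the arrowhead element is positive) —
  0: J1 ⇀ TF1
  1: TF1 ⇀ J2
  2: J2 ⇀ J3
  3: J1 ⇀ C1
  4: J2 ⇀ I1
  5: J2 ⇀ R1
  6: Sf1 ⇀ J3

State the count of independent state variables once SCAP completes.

bond 6 stroke at Sf1  (Sf1: flow source, stroke at near end)
bond 2 stroke at J3  (J3 flow already set via bond 6)
bond 3 stroke at J1  (C1 integral (e out))
bond 0 stroke at TF1  (J1 effort already set via bond 3)
bond 1 stroke at J2  (TF TF1: opposite of bond 0)
bond 4 stroke at I1  (0-jn J2 has e-setter on 1)
bond 5 stroke at R1  (0-jn J2 has e-setter on 1)

2  (C1, I1 all integral)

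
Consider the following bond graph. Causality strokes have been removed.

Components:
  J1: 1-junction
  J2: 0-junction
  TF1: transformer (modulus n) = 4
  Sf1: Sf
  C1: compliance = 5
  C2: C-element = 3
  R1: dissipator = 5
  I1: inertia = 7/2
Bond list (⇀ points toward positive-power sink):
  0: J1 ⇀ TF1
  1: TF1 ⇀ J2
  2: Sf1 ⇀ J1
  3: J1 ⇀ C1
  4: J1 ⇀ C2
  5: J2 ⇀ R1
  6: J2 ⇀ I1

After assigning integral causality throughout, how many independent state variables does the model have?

3  (C1, C2, I1 all integral)

β2 →Sf1  (Sf1 (Sf) sets flow on bond)
β0 →J1  (1-jn J1 has f-setter on 2)
β3 →J1  (J1: bond 2 brought flow, rest push out)
β4 →J1  (J1: bond 2 brought flow, rest push out)
β1 →TF1  (TF TF1: opposite of bond 0)
β6 →I1  (I1: I, integral causality)
β5 →J2  (closing 0-jn rule on J2)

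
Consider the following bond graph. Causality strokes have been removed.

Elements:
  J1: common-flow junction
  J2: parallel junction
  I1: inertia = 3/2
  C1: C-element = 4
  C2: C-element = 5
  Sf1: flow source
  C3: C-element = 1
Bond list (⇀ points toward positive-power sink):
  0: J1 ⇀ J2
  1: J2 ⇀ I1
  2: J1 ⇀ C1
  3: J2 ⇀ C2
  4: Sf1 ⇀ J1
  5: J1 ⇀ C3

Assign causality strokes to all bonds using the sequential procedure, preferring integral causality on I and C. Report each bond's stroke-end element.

β4 stroke at Sf1  (Sf1: flow source, stroke at near end)
β0 stroke at J1  (J1: bond 4 brought flow, rest push out)
β2 stroke at J1  (J1 flow already set via bond 4)
β5 stroke at J1  (J1 flow already set via bond 4)
β1 stroke at I1  (prefer integral on I1)
β3 stroke at J2  (J2 needs exactly one e-in)

bond 0 →J1
bond 1 →I1
bond 2 →J1
bond 3 →J2
bond 4 →Sf1
bond 5 →J1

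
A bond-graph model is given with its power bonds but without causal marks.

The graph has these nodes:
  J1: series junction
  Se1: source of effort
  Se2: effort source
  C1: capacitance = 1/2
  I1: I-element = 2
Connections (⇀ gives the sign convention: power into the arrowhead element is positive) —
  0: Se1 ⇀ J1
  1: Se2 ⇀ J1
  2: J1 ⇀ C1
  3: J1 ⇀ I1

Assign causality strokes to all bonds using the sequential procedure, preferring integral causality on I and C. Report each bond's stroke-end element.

bond 0 stroke→J1
bond 1 stroke→J1
bond 2 stroke→J1
bond 3 stroke→I1

b0 stroke at J1  (Se1 (Se) sets effort on bond)
b1 stroke at J1  (Se2: effort source, stroke at far end)
b2 stroke at J1  (prefer integral on C1)
b3 stroke at I1  (closing 1-jn rule on J1)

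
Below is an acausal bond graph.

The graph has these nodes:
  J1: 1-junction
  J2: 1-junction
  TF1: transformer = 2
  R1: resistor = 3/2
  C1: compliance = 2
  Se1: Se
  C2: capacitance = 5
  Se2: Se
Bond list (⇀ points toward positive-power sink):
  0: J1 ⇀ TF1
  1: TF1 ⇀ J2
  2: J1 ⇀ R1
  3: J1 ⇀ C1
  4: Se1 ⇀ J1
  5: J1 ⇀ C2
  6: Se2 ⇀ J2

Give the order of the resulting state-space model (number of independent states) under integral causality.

2  (C1, C2 all integral)

bond 4 stroke at J1  (Se1 (Se) sets effort on bond)
bond 6 stroke at J2  (Se2 (Se) sets effort on bond)
bond 1 stroke at TF1  (J2 needs exactly one f-in)
bond 0 stroke at J1  (through TF1, causality passes straight; one stroke at TF1)
bond 3 stroke at J1  (C1: C, integral causality)
bond 5 stroke at J1  (C2: C, integral causality)
bond 2 stroke at R1  (J1: last free bond brings flow in)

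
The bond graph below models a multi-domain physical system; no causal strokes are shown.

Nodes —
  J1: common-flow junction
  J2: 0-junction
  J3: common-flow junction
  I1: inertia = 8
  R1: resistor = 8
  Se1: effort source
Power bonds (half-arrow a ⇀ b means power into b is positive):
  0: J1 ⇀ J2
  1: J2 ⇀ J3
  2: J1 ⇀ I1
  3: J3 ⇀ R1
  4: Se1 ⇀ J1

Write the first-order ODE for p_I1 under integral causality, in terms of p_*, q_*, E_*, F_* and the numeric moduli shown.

β4 stroke at J1  (Se1 fixes effort; stroke away)
β2 stroke at I1  (I1: I, integral causality)
β0 stroke at J1  (common-f at J1 fixed by 2)
β1 stroke at J2  (only one effort-in slot at J2)
β3 stroke at J3  (J3 flow already set via bond 1)

dp_I1/dt = E_Se1 - p_I1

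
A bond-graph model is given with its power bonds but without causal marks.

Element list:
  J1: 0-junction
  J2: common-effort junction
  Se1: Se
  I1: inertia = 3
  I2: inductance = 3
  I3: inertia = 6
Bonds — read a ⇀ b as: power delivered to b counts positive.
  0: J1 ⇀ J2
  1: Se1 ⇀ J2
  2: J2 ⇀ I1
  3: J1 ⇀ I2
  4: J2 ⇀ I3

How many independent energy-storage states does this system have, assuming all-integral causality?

3  (I1, I2, I3 all integral)

β1 stroke→J2  (Se1: effort source, stroke at far end)
β0 stroke→J1  (J2 effort already set via bond 1)
β2 stroke→I1  (common-e at J2 fixed by 1)
β4 stroke→I3  (common-e at J2 fixed by 1)
β3 stroke→I2  (J1 effort already set via bond 0)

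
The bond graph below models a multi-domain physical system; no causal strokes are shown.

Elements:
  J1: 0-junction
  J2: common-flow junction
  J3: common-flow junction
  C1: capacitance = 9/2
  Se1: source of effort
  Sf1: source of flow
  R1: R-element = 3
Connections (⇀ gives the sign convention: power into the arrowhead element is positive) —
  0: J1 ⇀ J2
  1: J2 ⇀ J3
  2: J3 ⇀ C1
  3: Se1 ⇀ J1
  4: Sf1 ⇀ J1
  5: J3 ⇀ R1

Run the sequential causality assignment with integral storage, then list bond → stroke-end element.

#0 |J2
#1 |J3
#2 |J3
#3 |J1
#4 |Sf1
#5 |R1

b3 |J1  (Se1: effort source, stroke at far end)
b4 |Sf1  (Sf1: flow source, stroke at near end)
b0 |J2  (J1 effort already set via bond 3)
b1 |J3  (only one flow-in slot at J2)
b2 |J3  (C1 outputs effort q/C1)
b5 |R1  (only one flow-in slot at J3)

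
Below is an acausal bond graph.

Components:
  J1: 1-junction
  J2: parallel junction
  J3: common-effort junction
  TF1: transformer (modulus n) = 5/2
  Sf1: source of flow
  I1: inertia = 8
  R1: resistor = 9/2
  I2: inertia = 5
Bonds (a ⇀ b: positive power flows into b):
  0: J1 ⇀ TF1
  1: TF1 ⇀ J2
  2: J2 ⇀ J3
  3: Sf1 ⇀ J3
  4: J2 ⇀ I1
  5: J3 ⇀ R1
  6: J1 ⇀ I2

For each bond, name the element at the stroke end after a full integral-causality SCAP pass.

#0 stroke→J1
#1 stroke→TF1
#2 stroke→J2
#3 stroke→Sf1
#4 stroke→I1
#5 stroke→J3
#6 stroke→I2

β3 |Sf1  (Sf1: flow source, stroke at near end)
β4 |I1  (I1 outputs flow p/I1)
β6 |I2  (I2 outputs flow p/I2)
β0 |J1  (J1: bond 6 brought flow, rest push out)
β1 |TF1  (TF1: transformer flips bond 0)
β2 |J2  (J2 needs exactly one e-in)
β5 |J3  (closing 0-jn rule on J3)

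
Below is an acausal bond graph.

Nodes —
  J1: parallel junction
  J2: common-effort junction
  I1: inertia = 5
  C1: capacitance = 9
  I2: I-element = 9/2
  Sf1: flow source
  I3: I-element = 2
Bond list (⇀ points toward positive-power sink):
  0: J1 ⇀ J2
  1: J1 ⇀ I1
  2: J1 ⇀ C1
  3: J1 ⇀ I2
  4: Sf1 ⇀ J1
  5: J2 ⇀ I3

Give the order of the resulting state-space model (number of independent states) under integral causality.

4  (C1, I1, I2, I3 all integral)

#4 →Sf1  (Sf1 fixes flow; stroke at Sf1)
#1 →I1  (I1: I, integral causality)
#2 →J1  (C1 integral (e out))
#0 →J2  (0-jn J1 has e-setter on 2)
#3 →I2  (common-e at J1 fixed by 2)
#5 →I3  (J2 effort already set via bond 0)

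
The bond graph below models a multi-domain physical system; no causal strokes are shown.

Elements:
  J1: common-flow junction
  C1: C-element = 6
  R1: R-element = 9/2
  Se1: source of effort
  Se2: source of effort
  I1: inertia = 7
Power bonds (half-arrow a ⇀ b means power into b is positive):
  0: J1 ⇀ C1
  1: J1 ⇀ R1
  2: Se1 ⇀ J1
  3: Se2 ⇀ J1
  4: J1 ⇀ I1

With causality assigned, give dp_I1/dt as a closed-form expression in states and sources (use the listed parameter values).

dp_I1/dt = E_Se1 + E_Se2 - 9*p_I1/14 - q_C1/6

β2 |J1  (Se1 (Se) sets effort on bond)
β3 |J1  (source Se2 imposes e)
β0 |J1  (C1: C, integral causality)
β4 |I1  (I1: I, integral causality)
β1 |J1  (J1: bond 4 brought flow, rest push out)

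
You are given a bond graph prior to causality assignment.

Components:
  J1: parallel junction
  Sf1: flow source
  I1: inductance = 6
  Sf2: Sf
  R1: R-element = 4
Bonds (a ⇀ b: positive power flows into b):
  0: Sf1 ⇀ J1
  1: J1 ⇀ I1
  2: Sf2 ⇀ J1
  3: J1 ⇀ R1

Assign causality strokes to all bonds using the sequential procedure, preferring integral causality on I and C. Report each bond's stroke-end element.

β0 stroke at Sf1  (source Sf1 imposes f)
β2 stroke at Sf2  (source Sf2 imposes f)
β1 stroke at I1  (I1 outputs flow p/I1)
β3 stroke at J1  (only one effort-in slot at J1)

bond 0 stroke→Sf1
bond 1 stroke→I1
bond 2 stroke→Sf2
bond 3 stroke→J1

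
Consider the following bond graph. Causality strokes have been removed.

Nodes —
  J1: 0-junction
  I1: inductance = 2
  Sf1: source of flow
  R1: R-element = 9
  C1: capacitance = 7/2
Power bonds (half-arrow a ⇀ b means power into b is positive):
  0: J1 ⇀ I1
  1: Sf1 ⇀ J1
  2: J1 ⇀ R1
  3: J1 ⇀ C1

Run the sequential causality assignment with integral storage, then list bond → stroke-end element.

β1 →Sf1  (Sf1: flow source, stroke at near end)
β0 →I1  (I1 outputs flow p/I1)
β3 →J1  (C1 outputs effort q/C1)
β2 →R1  (J1: bond 3 brought effort, rest push out)

#0 stroke at I1
#1 stroke at Sf1
#2 stroke at R1
#3 stroke at J1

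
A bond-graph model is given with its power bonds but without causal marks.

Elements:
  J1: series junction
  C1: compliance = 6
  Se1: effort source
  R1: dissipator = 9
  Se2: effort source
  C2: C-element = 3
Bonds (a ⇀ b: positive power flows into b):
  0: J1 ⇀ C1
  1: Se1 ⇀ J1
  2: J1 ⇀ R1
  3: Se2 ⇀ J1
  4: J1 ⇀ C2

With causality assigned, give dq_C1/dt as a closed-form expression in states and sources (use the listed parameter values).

b1 stroke at J1  (Se1: effort source, stroke at far end)
b3 stroke at J1  (Se2 (Se) sets effort on bond)
b0 stroke at J1  (prefer integral on C1)
b4 stroke at J1  (C2 integral (e out))
b2 stroke at R1  (J1: last free bond brings flow in)

dq_C1/dt = E_Se1/9 + E_Se2/9 - q_C1/54 - q_C2/27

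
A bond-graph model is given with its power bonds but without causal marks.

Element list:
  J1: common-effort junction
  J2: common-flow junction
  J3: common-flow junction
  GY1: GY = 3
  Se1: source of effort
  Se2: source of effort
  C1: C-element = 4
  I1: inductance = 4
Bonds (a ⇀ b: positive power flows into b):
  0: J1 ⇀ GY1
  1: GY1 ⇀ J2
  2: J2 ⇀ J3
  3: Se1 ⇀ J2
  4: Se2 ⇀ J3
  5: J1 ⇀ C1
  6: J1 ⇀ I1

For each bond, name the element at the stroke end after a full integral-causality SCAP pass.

bond 3 →J2  (Se1: effort source, stroke at far end)
bond 4 →J3  (source Se2 imposes e)
bond 2 →J2  (J3: last free bond brings flow in)
bond 1 →GY1  (only one flow-in slot at J2)
bond 0 →GY1  (GY1: gyrator matches bond 1)
bond 5 →J1  (C1 integral (e out))
bond 6 →I1  (0-jn J1 has e-setter on 5)

b0 stroke→GY1
b1 stroke→GY1
b2 stroke→J2
b3 stroke→J2
b4 stroke→J3
b5 stroke→J1
b6 stroke→I1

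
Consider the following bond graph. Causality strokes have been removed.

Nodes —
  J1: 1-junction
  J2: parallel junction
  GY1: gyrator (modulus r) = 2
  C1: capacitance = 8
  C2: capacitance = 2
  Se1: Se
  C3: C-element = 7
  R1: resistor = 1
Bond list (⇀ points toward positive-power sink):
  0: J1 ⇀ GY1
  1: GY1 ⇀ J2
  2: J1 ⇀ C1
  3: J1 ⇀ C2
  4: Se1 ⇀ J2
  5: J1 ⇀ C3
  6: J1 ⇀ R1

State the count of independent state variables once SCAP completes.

3  (C1, C2, C3 all integral)

β4 stroke at J2  (Se1 fixes effort; stroke away)
β1 stroke at GY1  (common-e at J2 fixed by 4)
β0 stroke at GY1  (GY1 both-in/both-out from 1)
β2 stroke at J1  (common-f at J1 fixed by 0)
β3 stroke at J1  (1-jn J1 has f-setter on 0)
β5 stroke at J1  (J1: bond 0 brought flow, rest push out)
β6 stroke at J1  (J1: bond 0 brought flow, rest push out)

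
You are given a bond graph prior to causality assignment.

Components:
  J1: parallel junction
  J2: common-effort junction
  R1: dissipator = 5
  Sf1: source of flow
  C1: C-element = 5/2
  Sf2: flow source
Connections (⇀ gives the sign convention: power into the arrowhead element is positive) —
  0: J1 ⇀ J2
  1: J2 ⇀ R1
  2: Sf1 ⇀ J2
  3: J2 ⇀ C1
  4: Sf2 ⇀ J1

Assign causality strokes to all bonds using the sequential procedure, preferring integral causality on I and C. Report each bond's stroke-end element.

β0 →J1
β1 →R1
β2 →Sf1
β3 →J2
β4 →Sf2

b2 stroke→Sf1  (Sf1: flow source, stroke at near end)
b4 stroke→Sf2  (source Sf2 imposes f)
b0 stroke→J1  (only one effort-in slot at J1)
b3 stroke→J2  (C1 outputs effort q/C1)
b1 stroke→R1  (J2 effort already set via bond 3)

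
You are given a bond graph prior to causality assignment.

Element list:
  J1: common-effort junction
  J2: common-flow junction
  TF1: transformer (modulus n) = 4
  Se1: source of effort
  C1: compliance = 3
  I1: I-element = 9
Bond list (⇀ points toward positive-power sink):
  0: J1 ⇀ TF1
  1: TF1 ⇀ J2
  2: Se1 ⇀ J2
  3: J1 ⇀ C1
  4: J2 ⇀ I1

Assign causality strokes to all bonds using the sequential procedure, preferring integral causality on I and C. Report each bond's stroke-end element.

bond 0 stroke at TF1
bond 1 stroke at J2
bond 2 stroke at J2
bond 3 stroke at J1
bond 4 stroke at I1

b2 →J2  (source Se1 imposes e)
b3 →J1  (C1: C, integral causality)
b0 →TF1  (J1: bond 3 brought effort, rest push out)
b1 →J2  (TF TF1: opposite of bond 0)
b4 →I1  (J2 needs exactly one f-in)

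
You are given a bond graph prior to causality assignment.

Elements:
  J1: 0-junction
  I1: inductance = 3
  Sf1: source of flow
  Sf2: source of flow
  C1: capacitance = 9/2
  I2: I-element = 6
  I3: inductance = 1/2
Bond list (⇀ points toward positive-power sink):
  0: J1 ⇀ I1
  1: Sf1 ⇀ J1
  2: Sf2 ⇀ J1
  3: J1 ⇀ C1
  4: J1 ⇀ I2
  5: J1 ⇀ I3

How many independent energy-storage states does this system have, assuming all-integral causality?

β1 |Sf1  (Sf1 (Sf) sets flow on bond)
β2 |Sf2  (Sf2: flow source, stroke at near end)
β0 |I1  (prefer integral on I1)
β3 |J1  (C1: C, integral causality)
β4 |I2  (J1 effort already set via bond 3)
β5 |I3  (common-e at J1 fixed by 3)

4  (C1, I1, I2, I3 all integral)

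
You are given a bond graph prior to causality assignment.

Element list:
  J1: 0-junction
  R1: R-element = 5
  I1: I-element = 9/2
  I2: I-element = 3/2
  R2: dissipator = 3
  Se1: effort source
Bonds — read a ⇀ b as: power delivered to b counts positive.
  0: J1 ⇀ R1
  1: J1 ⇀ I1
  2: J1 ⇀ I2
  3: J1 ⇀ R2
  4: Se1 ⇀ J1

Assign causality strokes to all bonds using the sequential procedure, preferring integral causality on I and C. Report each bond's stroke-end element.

β4 |J1  (Se1 fixes effort; stroke away)
β0 |R1  (common-e at J1 fixed by 4)
β1 |I1  (0-jn J1 has e-setter on 4)
β2 |I2  (0-jn J1 has e-setter on 4)
β3 |R2  (common-e at J1 fixed by 4)

β0 stroke at R1
β1 stroke at I1
β2 stroke at I2
β3 stroke at R2
β4 stroke at J1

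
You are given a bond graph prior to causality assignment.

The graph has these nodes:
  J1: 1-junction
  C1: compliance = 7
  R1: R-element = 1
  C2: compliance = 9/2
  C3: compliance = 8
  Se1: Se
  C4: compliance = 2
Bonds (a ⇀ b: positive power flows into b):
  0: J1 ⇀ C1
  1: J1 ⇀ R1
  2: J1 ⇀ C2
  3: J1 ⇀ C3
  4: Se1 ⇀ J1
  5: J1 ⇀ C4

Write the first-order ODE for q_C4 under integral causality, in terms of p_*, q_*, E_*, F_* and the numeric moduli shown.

bond 4 |J1  (Se1 (Se) sets effort on bond)
bond 0 |J1  (C1 outputs effort q/C1)
bond 2 |J1  (C2 outputs effort q/C2)
bond 3 |J1  (C3 outputs effort q/C3)
bond 5 |J1  (prefer integral on C4)
bond 1 |R1  (J1: last free bond brings flow in)

dq_C4/dt = E_Se1 - q_C1/7 - 2*q_C2/9 - q_C3/8 - q_C4/2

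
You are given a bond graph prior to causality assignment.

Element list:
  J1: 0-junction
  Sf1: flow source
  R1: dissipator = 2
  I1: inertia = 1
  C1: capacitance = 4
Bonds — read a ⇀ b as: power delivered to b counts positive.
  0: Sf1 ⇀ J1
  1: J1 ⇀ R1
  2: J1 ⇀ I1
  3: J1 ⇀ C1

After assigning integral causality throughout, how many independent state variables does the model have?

2  (C1, I1 all integral)

b0 stroke at Sf1  (Sf1: flow source, stroke at near end)
b2 stroke at I1  (I1 integral (f out))
b3 stroke at J1  (prefer integral on C1)
b1 stroke at R1  (common-e at J1 fixed by 3)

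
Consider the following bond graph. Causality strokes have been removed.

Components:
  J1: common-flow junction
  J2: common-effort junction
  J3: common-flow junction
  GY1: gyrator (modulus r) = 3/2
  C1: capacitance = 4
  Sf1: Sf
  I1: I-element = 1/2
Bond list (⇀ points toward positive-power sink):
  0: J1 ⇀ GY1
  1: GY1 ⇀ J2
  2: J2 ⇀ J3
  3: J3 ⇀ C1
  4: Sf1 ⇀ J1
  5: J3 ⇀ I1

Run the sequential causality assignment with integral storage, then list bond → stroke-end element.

#4 →Sf1  (Sf1 (Sf) sets flow on bond)
#0 →J1  (J1: bond 4 brought flow, rest push out)
#1 →J2  (GY GY1: same side as bond 0)
#2 →J3  (common-e at J2 fixed by 1)
#3 →J3  (C1 outputs effort q/C1)
#5 →I1  (J3 needs exactly one f-in)

#0 stroke→J1
#1 stroke→J2
#2 stroke→J3
#3 stroke→J3
#4 stroke→Sf1
#5 stroke→I1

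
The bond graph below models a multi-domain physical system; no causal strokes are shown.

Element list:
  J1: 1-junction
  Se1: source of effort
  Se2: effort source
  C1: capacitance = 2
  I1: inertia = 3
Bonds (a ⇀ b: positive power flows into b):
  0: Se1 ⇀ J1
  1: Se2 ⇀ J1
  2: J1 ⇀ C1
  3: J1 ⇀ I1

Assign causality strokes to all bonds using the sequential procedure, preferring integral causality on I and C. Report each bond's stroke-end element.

bond 0 stroke at J1  (Se1 (Se) sets effort on bond)
bond 1 stroke at J1  (source Se2 imposes e)
bond 2 stroke at J1  (prefer integral on C1)
bond 3 stroke at I1  (only one flow-in slot at J1)

β0 |J1
β1 |J1
β2 |J1
β3 |I1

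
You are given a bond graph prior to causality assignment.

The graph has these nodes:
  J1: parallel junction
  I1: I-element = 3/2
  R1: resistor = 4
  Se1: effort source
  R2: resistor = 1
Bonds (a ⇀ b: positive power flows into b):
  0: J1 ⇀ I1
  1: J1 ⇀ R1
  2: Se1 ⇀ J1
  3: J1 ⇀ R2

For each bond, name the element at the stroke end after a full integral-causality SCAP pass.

bond 0 →I1
bond 1 →R1
bond 2 →J1
bond 3 →R2

β2 stroke at J1  (Se1 fixes effort; stroke away)
β0 stroke at I1  (common-e at J1 fixed by 2)
β1 stroke at R1  (common-e at J1 fixed by 2)
β3 stroke at R2  (0-jn J1 has e-setter on 2)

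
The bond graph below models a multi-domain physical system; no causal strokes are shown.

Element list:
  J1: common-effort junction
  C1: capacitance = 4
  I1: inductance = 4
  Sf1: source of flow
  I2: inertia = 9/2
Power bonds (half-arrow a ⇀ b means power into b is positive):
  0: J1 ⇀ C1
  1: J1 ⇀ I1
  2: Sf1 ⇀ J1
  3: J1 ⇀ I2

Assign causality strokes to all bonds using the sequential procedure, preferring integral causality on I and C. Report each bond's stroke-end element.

b2 →Sf1  (Sf1: flow source, stroke at near end)
b0 →J1  (C1: C, integral causality)
b1 →I1  (J1: bond 0 brought effort, rest push out)
b3 →I2  (common-e at J1 fixed by 0)

β0 stroke→J1
β1 stroke→I1
β2 stroke→Sf1
β3 stroke→I2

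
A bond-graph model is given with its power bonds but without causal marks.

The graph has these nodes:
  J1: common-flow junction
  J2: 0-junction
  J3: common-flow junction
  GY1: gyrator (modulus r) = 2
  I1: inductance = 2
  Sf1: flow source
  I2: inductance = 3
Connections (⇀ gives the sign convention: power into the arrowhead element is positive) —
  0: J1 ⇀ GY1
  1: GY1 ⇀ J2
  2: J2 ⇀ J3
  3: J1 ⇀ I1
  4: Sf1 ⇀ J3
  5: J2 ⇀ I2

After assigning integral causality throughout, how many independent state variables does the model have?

β4 stroke→Sf1  (Sf1 (Sf) sets flow on bond)
β2 stroke→J3  (1-jn J3 has f-setter on 4)
β3 stroke→I1  (prefer integral on I1)
β0 stroke→J1  (J1 flow already set via bond 3)
β1 stroke→J2  (GY1: gyrator matches bond 0)
β5 stroke→I2  (common-e at J2 fixed by 1)

2  (I1, I2 all integral)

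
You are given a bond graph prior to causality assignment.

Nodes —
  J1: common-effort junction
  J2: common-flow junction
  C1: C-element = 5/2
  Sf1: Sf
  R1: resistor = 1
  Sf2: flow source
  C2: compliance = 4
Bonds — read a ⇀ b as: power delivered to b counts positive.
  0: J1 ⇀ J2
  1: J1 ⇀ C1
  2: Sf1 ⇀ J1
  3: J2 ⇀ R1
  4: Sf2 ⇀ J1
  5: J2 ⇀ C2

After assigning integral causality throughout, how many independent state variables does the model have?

2  (C1, C2 all integral)

bond 2 |Sf1  (Sf1 (Sf) sets flow on bond)
bond 4 |Sf2  (source Sf2 imposes f)
bond 1 |J1  (C1 outputs effort q/C1)
bond 0 |J2  (common-e at J1 fixed by 1)
bond 5 |J2  (C2: C, integral causality)
bond 3 |R1  (only one flow-in slot at J2)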